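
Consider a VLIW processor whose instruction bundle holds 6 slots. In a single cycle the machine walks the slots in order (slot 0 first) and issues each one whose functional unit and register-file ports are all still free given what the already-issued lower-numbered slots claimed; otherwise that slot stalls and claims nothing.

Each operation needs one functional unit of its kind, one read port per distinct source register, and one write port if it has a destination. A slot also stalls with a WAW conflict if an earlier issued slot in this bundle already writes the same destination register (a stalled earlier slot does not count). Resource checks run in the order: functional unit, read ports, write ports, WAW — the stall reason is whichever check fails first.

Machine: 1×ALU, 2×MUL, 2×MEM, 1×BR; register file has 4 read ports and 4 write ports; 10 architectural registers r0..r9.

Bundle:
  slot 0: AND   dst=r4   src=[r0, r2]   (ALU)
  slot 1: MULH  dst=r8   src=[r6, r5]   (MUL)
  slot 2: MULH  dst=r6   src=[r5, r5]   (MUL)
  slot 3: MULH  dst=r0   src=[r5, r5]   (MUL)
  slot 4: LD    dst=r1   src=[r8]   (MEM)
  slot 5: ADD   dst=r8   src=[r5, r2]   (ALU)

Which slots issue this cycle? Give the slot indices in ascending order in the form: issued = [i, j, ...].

issued = [0, 1]

(0) want 1×ALU +2rd +1wr — yes → AL0|MU2|ME2|BR1|rd2|wr3
(1) want 1×MUL +2rd +1wr — yes → AL0|MU1|ME2|BR1|rd0|wr2
(2) want 1×MUL +1rd +1wr — RD_PORT → AL0|MU1|ME2|BR1|rd0|wr2
(3) want 1×MUL +1rd +1wr — RD_PORT → AL0|MU1|ME2|BR1|rd0|wr2
(4) want 1×MEM +1rd +1wr — RD_PORT → AL0|MU1|ME2|BR1|rd0|wr2
(5) want 1×ALU +2rd +1wr — FU → AL0|MU1|ME2|BR1|rd0|wr2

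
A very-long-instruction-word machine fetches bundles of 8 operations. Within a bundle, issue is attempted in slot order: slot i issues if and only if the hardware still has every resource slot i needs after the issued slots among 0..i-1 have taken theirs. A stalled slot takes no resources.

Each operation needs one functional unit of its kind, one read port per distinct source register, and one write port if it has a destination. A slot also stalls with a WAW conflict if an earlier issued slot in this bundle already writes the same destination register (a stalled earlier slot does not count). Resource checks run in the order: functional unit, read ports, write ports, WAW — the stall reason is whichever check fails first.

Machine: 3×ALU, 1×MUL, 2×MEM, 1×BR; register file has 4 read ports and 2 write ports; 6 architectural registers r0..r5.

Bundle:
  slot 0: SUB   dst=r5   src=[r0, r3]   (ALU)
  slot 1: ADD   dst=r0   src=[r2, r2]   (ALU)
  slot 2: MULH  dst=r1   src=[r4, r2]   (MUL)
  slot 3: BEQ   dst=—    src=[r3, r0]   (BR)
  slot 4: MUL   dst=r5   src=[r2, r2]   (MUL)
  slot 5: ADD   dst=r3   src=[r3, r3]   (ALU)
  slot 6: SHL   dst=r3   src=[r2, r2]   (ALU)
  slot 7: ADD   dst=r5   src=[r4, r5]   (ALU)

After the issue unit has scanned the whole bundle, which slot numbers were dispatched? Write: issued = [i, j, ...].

issued = [0, 1]

(0) want 1×ALU +2rd +1wr — yes → AL2|MU1|ME2|BR1|rd2|wr1
(1) want 1×ALU +1rd +1wr — yes → AL1|MU1|ME2|BR1|rd1|wr0
(2) want 1×MUL +2rd +1wr — RD_PORT → AL1|MU1|ME2|BR1|rd1|wr0
(3) want 1×BR +2rd +0wr — RD_PORT → AL1|MU1|ME2|BR1|rd1|wr0
(4) want 1×MUL +1rd +1wr — WR_PORT → AL1|MU1|ME2|BR1|rd1|wr0
(5) want 1×ALU +1rd +1wr — WR_PORT → AL1|MU1|ME2|BR1|rd1|wr0
(6) want 1×ALU +1rd +1wr — WR_PORT → AL1|MU1|ME2|BR1|rd1|wr0
(7) want 1×ALU +2rd +1wr — RD_PORT → AL1|MU1|ME2|BR1|rd1|wr0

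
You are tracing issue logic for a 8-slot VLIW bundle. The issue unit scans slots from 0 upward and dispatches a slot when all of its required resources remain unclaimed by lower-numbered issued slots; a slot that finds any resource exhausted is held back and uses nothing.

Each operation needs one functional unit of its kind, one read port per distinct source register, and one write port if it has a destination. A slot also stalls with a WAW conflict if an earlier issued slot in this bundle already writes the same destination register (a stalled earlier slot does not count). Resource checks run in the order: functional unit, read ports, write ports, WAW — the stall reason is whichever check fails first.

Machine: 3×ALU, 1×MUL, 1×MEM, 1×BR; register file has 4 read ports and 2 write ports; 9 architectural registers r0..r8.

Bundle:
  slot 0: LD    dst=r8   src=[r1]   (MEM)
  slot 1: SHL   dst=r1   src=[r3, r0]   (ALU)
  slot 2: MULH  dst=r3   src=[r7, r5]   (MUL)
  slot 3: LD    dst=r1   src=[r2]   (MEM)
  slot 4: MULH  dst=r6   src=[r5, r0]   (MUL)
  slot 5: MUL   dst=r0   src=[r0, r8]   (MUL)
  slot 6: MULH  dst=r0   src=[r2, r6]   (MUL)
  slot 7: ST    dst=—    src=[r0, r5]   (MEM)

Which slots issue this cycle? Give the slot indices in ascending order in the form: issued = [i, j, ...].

issued = [0, 1]

[0] MEM needs rd=1 wr=1: ok; after: ALU=3 MUL=1 MEM=0 BR=1, R=3, W=1
[1] ALU needs rd=2 wr=1: ok; after: ALU=2 MUL=1 MEM=0 BR=1, R=1, W=0
[2] MUL needs rd=2 wr=1: RD_PORT; after: ALU=2 MUL=1 MEM=0 BR=1, R=1, W=0
[3] MEM needs rd=1 wr=1: FU; after: ALU=2 MUL=1 MEM=0 BR=1, R=1, W=0
[4] MUL needs rd=2 wr=1: RD_PORT; after: ALU=2 MUL=1 MEM=0 BR=1, R=1, W=0
[5] MUL needs rd=2 wr=1: RD_PORT; after: ALU=2 MUL=1 MEM=0 BR=1, R=1, W=0
[6] MUL needs rd=2 wr=1: RD_PORT; after: ALU=2 MUL=1 MEM=0 BR=1, R=1, W=0
[7] MEM needs rd=2 wr=0: FU; after: ALU=2 MUL=1 MEM=0 BR=1, R=1, W=0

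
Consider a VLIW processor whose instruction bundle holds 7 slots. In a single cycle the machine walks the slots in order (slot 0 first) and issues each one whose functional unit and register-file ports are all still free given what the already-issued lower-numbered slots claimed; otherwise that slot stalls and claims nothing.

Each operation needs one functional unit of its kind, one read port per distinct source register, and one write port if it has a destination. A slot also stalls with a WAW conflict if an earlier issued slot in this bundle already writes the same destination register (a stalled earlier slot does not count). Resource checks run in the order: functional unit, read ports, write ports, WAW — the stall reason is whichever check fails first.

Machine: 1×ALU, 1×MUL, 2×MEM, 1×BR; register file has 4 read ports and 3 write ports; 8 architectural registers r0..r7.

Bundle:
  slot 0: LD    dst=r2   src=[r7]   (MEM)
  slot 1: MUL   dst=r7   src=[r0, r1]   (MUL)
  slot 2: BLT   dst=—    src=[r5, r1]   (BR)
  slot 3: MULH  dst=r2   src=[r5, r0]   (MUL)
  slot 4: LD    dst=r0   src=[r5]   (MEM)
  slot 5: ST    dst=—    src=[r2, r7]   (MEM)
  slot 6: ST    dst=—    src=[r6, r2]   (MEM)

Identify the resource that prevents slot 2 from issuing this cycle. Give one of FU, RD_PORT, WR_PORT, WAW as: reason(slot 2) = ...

reason(slot 2) = RD_PORT

  0. MEM→r2 ⇒ go  {1A/1Mu/1Ld/1B | 3r 2w}
  1. MUL→r7 ⇒ go  {1A/0Mu/1Ld/1B | 1r 1w}
  2. BR ⇒ no(RD_PORT)  {1A/0Mu/1Ld/1B | 1r 1w}
  3. MUL→r2 ⇒ no(FU)  {1A/0Mu/1Ld/1B | 1r 1w}
  4. MEM→r0 ⇒ go  {1A/0Mu/0Ld/1B | 0r 0w}
  5. MEM ⇒ no(FU)  {1A/0Mu/0Ld/1B | 0r 0w}
  6. MEM ⇒ no(FU)  {1A/0Mu/0Ld/1B | 0r 0w}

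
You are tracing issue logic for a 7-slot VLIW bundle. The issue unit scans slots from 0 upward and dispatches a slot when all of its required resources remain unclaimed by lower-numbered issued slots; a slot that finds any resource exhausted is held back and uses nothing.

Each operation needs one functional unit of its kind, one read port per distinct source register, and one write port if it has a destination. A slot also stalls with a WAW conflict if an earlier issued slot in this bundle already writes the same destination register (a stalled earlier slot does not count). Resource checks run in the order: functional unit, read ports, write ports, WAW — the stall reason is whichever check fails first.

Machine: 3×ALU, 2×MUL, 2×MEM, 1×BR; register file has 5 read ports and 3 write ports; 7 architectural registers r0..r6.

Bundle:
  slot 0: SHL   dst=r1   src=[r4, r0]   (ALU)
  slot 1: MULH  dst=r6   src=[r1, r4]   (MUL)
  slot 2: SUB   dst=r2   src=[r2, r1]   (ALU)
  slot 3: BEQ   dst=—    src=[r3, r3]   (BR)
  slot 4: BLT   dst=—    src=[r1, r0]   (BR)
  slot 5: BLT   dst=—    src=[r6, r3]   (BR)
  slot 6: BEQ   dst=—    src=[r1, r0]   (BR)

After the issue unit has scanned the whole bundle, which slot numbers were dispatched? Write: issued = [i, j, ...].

issued = [0, 1, 3]

slot 0 (ALU): ISSUE — free A2,Mu2,Ld2,B1 rp3 wp2
slot 1 (MUL): ISSUE — free A2,Mu1,Ld2,B1 rp1 wp1
slot 2 (ALU): stall RD_PORT — free A2,Mu1,Ld2,B1 rp1 wp1
slot 3 (BR): ISSUE — free A2,Mu1,Ld2,B0 rp0 wp1
slot 4 (BR): stall FU — free A2,Mu1,Ld2,B0 rp0 wp1
slot 5 (BR): stall FU — free A2,Mu1,Ld2,B0 rp0 wp1
slot 6 (BR): stall FU — free A2,Mu1,Ld2,B0 rp0 wp1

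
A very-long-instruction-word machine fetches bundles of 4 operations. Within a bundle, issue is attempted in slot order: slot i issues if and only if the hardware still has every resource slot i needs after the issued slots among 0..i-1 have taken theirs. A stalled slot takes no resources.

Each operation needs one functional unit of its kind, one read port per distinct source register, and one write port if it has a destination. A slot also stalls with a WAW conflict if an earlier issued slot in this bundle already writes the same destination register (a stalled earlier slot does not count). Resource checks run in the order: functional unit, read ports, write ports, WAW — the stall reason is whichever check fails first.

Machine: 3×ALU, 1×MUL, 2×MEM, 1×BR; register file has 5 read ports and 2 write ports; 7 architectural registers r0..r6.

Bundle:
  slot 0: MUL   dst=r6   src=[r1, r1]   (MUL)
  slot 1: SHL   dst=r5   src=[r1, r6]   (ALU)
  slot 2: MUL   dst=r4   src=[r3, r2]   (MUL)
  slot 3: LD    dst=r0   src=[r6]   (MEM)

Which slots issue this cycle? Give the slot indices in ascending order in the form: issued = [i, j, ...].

(0) want 1×MUL +1rd +1wr — yes → AL3|MU0|ME2|BR1|rd4|wr1
(1) want 1×ALU +2rd +1wr — yes → AL2|MU0|ME2|BR1|rd2|wr0
(2) want 1×MUL +2rd +1wr — FU → AL2|MU0|ME2|BR1|rd2|wr0
(3) want 1×MEM +1rd +1wr — WR_PORT → AL2|MU0|ME2|BR1|rd2|wr0

issued = [0, 1]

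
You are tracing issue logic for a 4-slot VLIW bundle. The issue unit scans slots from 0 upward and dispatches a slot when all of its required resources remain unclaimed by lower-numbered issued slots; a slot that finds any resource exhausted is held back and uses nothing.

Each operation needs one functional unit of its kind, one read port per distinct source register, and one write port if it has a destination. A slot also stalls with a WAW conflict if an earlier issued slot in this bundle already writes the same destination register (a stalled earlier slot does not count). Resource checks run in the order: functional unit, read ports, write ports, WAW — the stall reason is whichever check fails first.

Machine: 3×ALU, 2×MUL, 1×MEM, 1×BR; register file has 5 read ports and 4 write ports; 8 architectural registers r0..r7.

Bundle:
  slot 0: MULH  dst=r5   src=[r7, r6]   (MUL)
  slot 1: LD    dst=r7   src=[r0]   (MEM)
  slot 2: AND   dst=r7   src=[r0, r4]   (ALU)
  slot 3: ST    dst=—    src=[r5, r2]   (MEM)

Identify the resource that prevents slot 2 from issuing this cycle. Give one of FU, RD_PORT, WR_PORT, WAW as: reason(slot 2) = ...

reason(slot 2) = WAW

#0 MUL src=r7,r6 dispatched  <A:3 Mu:1 Ld:1 B:1 rd:3 wr:3>
#1 MEM src=r0 dispatched  <A:3 Mu:1 Ld:0 B:1 rd:2 wr:2>
#2 ALU src=r0,r4 held:WAW  <A:3 Mu:1 Ld:0 B:1 rd:2 wr:2>
#3 MEM src=r5,r2 held:FU  <A:3 Mu:1 Ld:0 B:1 rd:2 wr:2>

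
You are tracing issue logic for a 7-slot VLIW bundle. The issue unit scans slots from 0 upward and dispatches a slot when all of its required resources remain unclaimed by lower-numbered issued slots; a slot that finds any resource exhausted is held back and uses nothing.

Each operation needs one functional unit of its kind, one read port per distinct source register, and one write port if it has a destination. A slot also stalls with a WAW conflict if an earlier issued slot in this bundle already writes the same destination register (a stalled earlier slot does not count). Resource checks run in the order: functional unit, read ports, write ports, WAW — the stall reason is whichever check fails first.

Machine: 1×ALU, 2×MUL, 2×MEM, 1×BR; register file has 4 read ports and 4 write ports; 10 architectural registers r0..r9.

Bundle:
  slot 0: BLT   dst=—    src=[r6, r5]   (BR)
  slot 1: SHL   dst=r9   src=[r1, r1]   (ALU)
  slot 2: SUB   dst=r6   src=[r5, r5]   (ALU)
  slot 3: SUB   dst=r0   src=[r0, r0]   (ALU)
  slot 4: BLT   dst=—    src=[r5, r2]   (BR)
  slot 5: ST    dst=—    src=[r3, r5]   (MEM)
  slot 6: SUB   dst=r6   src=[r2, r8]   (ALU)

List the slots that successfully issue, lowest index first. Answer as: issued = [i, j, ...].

issued = [0, 1]

[0] BR needs rd=2 wr=0: ok; after: ALU=1 MUL=2 MEM=2 BR=0, R=2, W=4
[1] ALU needs rd=1 wr=1: ok; after: ALU=0 MUL=2 MEM=2 BR=0, R=1, W=3
[2] ALU needs rd=1 wr=1: FU; after: ALU=0 MUL=2 MEM=2 BR=0, R=1, W=3
[3] ALU needs rd=1 wr=1: FU; after: ALU=0 MUL=2 MEM=2 BR=0, R=1, W=3
[4] BR needs rd=2 wr=0: FU; after: ALU=0 MUL=2 MEM=2 BR=0, R=1, W=3
[5] MEM needs rd=2 wr=0: RD_PORT; after: ALU=0 MUL=2 MEM=2 BR=0, R=1, W=3
[6] ALU needs rd=2 wr=1: FU; after: ALU=0 MUL=2 MEM=2 BR=0, R=1, W=3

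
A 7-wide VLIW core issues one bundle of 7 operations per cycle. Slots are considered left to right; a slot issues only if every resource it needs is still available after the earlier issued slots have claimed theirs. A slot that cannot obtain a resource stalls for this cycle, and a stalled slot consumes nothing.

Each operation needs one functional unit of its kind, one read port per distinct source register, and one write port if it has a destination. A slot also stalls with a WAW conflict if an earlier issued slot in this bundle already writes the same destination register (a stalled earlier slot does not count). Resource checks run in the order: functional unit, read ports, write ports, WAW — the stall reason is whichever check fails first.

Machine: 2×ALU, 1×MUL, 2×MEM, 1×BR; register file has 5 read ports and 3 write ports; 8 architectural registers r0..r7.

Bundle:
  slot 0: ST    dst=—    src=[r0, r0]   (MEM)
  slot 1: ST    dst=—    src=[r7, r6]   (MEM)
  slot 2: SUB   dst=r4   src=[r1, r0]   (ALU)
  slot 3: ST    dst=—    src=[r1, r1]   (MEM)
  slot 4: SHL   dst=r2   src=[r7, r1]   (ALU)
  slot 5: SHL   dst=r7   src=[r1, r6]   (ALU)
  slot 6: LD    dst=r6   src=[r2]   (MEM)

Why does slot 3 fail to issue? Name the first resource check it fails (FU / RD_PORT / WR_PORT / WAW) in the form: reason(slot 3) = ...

reason(slot 3) = FU

(0) want 1×MEM +1rd +0wr — yes → AL2|MU1|ME1|BR1|rd4|wr3
(1) want 1×MEM +2rd +0wr — yes → AL2|MU1|ME0|BR1|rd2|wr3
(2) want 1×ALU +2rd +1wr — yes → AL1|MU1|ME0|BR1|rd0|wr2
(3) want 1×MEM +1rd +0wr — FU → AL1|MU1|ME0|BR1|rd0|wr2
(4) want 1×ALU +2rd +1wr — RD_PORT → AL1|MU1|ME0|BR1|rd0|wr2
(5) want 1×ALU +2rd +1wr — RD_PORT → AL1|MU1|ME0|BR1|rd0|wr2
(6) want 1×MEM +1rd +1wr — FU → AL1|MU1|ME0|BR1|rd0|wr2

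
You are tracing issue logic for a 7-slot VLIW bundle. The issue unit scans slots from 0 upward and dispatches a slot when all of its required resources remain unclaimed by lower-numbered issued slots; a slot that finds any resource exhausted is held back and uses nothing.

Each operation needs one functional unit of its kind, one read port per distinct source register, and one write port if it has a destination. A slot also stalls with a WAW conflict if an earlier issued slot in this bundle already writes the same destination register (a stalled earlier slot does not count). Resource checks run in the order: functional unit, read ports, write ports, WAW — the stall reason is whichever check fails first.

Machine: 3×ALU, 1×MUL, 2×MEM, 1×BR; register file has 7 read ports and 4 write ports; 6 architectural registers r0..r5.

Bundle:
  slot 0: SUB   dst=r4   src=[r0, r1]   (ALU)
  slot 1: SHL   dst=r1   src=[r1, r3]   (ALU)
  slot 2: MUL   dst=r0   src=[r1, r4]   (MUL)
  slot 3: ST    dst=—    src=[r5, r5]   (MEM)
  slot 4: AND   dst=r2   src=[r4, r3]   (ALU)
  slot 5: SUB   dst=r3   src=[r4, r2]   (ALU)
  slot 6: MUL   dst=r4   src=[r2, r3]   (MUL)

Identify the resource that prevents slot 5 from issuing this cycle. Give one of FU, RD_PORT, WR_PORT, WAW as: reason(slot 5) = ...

reason(slot 5) = RD_PORT

slot 0 (ALU): ISSUE — free A2,Mu1,Ld2,B1 rp5 wp3
slot 1 (ALU): ISSUE — free A1,Mu1,Ld2,B1 rp3 wp2
slot 2 (MUL): ISSUE — free A1,Mu0,Ld2,B1 rp1 wp1
slot 3 (MEM): ISSUE — free A1,Mu0,Ld1,B1 rp0 wp1
slot 4 (ALU): stall RD_PORT — free A1,Mu0,Ld1,B1 rp0 wp1
slot 5 (ALU): stall RD_PORT — free A1,Mu0,Ld1,B1 rp0 wp1
slot 6 (MUL): stall FU — free A1,Mu0,Ld1,B1 rp0 wp1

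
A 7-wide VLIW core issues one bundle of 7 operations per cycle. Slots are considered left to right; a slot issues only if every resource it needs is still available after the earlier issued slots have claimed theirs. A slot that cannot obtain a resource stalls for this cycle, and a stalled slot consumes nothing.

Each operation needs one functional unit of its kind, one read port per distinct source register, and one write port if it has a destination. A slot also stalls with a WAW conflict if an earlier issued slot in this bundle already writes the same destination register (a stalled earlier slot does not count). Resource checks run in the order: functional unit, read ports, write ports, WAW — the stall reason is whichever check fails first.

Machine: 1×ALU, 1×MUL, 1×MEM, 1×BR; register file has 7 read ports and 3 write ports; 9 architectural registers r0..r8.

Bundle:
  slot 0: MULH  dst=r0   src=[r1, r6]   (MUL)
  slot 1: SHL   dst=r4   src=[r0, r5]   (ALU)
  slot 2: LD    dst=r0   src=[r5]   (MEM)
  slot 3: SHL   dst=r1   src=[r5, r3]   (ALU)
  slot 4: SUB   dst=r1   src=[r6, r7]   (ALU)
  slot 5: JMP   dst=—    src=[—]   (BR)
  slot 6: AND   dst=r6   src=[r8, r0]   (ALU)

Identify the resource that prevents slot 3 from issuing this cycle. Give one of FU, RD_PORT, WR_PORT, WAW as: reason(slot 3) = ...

[0] MUL needs rd=2 wr=1: ok; after: ALU=1 MUL=0 MEM=1 BR=1, R=5, W=2
[1] ALU needs rd=2 wr=1: ok; after: ALU=0 MUL=0 MEM=1 BR=1, R=3, W=1
[2] MEM needs rd=1 wr=1: WAW; after: ALU=0 MUL=0 MEM=1 BR=1, R=3, W=1
[3] ALU needs rd=2 wr=1: FU; after: ALU=0 MUL=0 MEM=1 BR=1, R=3, W=1
[4] ALU needs rd=2 wr=1: FU; after: ALU=0 MUL=0 MEM=1 BR=1, R=3, W=1
[5] BR needs rd=0 wr=0: ok; after: ALU=0 MUL=0 MEM=1 BR=0, R=3, W=1
[6] ALU needs rd=2 wr=1: FU; after: ALU=0 MUL=0 MEM=1 BR=0, R=3, W=1

reason(slot 3) = FU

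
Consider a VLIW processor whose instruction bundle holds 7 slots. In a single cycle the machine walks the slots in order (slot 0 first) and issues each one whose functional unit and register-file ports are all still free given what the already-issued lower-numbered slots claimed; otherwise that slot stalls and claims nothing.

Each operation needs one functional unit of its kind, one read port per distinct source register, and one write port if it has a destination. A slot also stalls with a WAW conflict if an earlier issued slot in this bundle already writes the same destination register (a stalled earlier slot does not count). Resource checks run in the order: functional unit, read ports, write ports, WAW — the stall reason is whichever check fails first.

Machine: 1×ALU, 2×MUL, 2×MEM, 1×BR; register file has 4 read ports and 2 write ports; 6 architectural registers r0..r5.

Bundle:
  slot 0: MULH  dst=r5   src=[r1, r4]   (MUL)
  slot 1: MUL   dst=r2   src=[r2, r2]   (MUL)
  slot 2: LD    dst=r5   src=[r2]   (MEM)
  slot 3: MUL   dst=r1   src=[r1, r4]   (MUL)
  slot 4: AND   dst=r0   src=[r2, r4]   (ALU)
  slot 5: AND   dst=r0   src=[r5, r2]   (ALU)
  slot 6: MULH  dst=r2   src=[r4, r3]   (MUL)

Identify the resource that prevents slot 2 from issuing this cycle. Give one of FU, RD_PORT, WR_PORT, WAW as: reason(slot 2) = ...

  0. MUL→r5 ⇒ go  {1A/1Mu/2Ld/1B | 2r 1w}
  1. MUL→r2 ⇒ go  {1A/0Mu/2Ld/1B | 1r 0w}
  2. MEM→r5 ⇒ no(WR_PORT)  {1A/0Mu/2Ld/1B | 1r 0w}
  3. MUL→r1 ⇒ no(FU)  {1A/0Mu/2Ld/1B | 1r 0w}
  4. ALU→r0 ⇒ no(RD_PORT)  {1A/0Mu/2Ld/1B | 1r 0w}
  5. ALU→r0 ⇒ no(RD_PORT)  {1A/0Mu/2Ld/1B | 1r 0w}
  6. MUL→r2 ⇒ no(FU)  {1A/0Mu/2Ld/1B | 1r 0w}

reason(slot 2) = WR_PORT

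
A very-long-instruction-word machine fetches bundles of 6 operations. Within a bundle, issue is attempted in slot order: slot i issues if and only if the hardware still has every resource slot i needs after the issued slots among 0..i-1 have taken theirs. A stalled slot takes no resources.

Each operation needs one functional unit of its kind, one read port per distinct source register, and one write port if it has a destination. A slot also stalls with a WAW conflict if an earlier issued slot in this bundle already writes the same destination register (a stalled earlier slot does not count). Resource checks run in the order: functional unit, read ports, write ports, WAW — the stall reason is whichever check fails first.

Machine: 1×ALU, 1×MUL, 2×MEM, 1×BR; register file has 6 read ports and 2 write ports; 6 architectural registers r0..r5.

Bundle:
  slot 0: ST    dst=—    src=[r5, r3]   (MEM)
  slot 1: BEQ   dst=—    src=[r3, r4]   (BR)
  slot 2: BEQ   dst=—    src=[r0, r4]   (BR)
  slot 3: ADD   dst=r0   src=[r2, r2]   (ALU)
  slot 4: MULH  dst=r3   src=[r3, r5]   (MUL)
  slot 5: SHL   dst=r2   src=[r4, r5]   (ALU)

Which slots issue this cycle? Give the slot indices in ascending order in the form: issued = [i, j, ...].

(0) want 1×MEM +2rd +0wr — yes → AL1|MU1|ME1|BR1|rd4|wr2
(1) want 1×BR +2rd +0wr — yes → AL1|MU1|ME1|BR0|rd2|wr2
(2) want 1×BR +2rd +0wr — FU → AL1|MU1|ME1|BR0|rd2|wr2
(3) want 1×ALU +1rd +1wr — yes → AL0|MU1|ME1|BR0|rd1|wr1
(4) want 1×MUL +2rd +1wr — RD_PORT → AL0|MU1|ME1|BR0|rd1|wr1
(5) want 1×ALU +2rd +1wr — FU → AL0|MU1|ME1|BR0|rd1|wr1

issued = [0, 1, 3]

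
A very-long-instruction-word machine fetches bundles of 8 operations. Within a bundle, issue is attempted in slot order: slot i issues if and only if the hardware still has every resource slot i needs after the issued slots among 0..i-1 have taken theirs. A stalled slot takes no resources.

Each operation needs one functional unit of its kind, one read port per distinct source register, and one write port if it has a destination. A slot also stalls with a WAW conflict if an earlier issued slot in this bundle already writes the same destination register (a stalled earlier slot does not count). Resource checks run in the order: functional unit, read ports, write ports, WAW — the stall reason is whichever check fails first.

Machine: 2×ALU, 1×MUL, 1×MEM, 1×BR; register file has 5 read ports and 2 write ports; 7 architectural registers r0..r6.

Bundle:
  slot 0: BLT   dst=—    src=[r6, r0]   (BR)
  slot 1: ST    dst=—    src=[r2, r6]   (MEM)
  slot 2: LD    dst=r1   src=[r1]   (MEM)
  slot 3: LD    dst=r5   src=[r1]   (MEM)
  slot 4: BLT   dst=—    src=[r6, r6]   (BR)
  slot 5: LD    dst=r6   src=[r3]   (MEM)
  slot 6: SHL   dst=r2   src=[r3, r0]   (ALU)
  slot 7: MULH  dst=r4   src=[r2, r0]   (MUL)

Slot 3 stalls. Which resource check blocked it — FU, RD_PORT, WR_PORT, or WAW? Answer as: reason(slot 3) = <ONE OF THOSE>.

reason(slot 3) = FU

[0] BR needs rd=2 wr=0: ok; after: ALU=2 MUL=1 MEM=1 BR=0, R=3, W=2
[1] MEM needs rd=2 wr=0: ok; after: ALU=2 MUL=1 MEM=0 BR=0, R=1, W=2
[2] MEM needs rd=1 wr=1: FU; after: ALU=2 MUL=1 MEM=0 BR=0, R=1, W=2
[3] MEM needs rd=1 wr=1: FU; after: ALU=2 MUL=1 MEM=0 BR=0, R=1, W=2
[4] BR needs rd=1 wr=0: FU; after: ALU=2 MUL=1 MEM=0 BR=0, R=1, W=2
[5] MEM needs rd=1 wr=1: FU; after: ALU=2 MUL=1 MEM=0 BR=0, R=1, W=2
[6] ALU needs rd=2 wr=1: RD_PORT; after: ALU=2 MUL=1 MEM=0 BR=0, R=1, W=2
[7] MUL needs rd=2 wr=1: RD_PORT; after: ALU=2 MUL=1 MEM=0 BR=0, R=1, W=2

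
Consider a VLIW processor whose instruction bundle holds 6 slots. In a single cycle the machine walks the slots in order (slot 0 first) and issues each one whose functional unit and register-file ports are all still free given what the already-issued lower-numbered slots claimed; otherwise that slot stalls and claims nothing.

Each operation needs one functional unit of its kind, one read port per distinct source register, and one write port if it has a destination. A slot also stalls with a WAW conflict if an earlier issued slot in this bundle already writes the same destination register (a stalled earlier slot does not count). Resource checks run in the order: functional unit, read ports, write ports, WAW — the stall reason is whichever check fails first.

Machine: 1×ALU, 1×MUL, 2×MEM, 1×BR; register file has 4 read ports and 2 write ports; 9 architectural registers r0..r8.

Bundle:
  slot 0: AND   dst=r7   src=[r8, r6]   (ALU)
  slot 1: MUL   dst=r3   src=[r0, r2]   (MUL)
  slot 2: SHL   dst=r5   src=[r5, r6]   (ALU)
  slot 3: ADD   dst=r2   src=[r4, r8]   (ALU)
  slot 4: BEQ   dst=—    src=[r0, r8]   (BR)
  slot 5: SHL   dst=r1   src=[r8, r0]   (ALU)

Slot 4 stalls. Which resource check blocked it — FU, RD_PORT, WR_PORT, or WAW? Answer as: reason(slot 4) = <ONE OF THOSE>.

reason(slot 4) = RD_PORT

slot 0 (ALU): ISSUE — free A0,Mu1,Ld2,B1 rp2 wp1
slot 1 (MUL): ISSUE — free A0,Mu0,Ld2,B1 rp0 wp0
slot 2 (ALU): stall FU — free A0,Mu0,Ld2,B1 rp0 wp0
slot 3 (ALU): stall FU — free A0,Mu0,Ld2,B1 rp0 wp0
slot 4 (BR): stall RD_PORT — free A0,Mu0,Ld2,B1 rp0 wp0
slot 5 (ALU): stall FU — free A0,Mu0,Ld2,B1 rp0 wp0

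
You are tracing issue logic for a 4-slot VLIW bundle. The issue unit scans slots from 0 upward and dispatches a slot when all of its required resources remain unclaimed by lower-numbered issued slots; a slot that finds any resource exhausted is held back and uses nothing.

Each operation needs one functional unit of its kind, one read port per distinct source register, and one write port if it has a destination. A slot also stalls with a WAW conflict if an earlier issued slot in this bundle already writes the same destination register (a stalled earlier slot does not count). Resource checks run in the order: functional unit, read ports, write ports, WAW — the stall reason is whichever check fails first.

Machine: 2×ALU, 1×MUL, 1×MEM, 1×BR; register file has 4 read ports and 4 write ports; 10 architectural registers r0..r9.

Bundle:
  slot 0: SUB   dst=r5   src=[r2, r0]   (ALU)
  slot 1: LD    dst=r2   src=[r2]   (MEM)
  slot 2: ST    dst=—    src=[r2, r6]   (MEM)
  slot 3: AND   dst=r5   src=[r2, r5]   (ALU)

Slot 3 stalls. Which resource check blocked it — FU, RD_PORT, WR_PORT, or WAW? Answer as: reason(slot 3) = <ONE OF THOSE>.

reason(slot 3) = RD_PORT

[0] ALU needs rd=2 wr=1: ok; after: ALU=1 MUL=1 MEM=1 BR=1, R=2, W=3
[1] MEM needs rd=1 wr=1: ok; after: ALU=1 MUL=1 MEM=0 BR=1, R=1, W=2
[2] MEM needs rd=2 wr=0: FU; after: ALU=1 MUL=1 MEM=0 BR=1, R=1, W=2
[3] ALU needs rd=2 wr=1: RD_PORT; after: ALU=1 MUL=1 MEM=0 BR=1, R=1, W=2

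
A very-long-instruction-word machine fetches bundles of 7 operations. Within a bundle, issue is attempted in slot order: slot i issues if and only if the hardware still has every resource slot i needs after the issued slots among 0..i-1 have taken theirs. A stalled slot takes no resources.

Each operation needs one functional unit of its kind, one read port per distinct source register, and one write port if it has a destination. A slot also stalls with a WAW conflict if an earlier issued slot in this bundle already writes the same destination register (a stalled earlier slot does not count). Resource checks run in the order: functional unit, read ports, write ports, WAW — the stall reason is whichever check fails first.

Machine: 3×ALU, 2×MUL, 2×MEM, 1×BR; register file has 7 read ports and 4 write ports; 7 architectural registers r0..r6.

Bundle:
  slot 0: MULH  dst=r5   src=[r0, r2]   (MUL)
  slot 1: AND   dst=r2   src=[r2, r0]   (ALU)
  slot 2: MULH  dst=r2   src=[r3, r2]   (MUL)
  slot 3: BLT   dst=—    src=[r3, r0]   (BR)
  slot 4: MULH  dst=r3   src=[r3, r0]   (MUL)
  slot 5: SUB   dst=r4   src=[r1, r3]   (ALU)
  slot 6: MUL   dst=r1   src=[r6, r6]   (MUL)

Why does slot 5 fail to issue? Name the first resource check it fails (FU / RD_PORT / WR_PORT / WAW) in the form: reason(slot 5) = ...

#0 MUL src=r0,r2 dispatched  <A:3 Mu:1 Ld:2 B:1 rd:5 wr:3>
#1 ALU src=r2,r0 dispatched  <A:2 Mu:1 Ld:2 B:1 rd:3 wr:2>
#2 MUL src=r3,r2 held:WAW  <A:2 Mu:1 Ld:2 B:1 rd:3 wr:2>
#3 BR src=r3,r0 dispatched  <A:2 Mu:1 Ld:2 B:0 rd:1 wr:2>
#4 MUL src=r3,r0 held:RD_PORT  <A:2 Mu:1 Ld:2 B:0 rd:1 wr:2>
#5 ALU src=r1,r3 held:RD_PORT  <A:2 Mu:1 Ld:2 B:0 rd:1 wr:2>
#6 MUL src=r6,r6 dispatched  <A:2 Mu:0 Ld:2 B:0 rd:0 wr:1>

reason(slot 5) = RD_PORT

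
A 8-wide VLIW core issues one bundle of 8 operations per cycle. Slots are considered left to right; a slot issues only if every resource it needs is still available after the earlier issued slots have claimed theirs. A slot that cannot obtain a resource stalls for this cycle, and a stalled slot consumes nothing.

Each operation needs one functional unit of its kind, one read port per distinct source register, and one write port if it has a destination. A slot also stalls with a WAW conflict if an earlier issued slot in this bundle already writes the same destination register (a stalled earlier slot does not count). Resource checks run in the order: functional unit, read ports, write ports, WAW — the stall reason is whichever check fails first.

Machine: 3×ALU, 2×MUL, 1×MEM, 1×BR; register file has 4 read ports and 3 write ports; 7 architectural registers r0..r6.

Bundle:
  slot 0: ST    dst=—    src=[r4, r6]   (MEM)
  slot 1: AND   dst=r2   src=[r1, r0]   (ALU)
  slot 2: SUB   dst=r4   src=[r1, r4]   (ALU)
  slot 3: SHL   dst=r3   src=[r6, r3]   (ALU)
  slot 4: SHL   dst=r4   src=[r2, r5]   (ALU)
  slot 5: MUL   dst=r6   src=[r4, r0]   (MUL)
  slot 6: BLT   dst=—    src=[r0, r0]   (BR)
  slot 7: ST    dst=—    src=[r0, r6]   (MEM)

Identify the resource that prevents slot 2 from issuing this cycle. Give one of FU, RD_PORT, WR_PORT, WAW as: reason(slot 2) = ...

slot 0 (MEM): ISSUE — free A3,Mu2,Ld0,B1 rp2 wp3
slot 1 (ALU): ISSUE — free A2,Mu2,Ld0,B1 rp0 wp2
slot 2 (ALU): stall RD_PORT — free A2,Mu2,Ld0,B1 rp0 wp2
slot 3 (ALU): stall RD_PORT — free A2,Mu2,Ld0,B1 rp0 wp2
slot 4 (ALU): stall RD_PORT — free A2,Mu2,Ld0,B1 rp0 wp2
slot 5 (MUL): stall RD_PORT — free A2,Mu2,Ld0,B1 rp0 wp2
slot 6 (BR): stall RD_PORT — free A2,Mu2,Ld0,B1 rp0 wp2
slot 7 (MEM): stall FU — free A2,Mu2,Ld0,B1 rp0 wp2

reason(slot 2) = RD_PORT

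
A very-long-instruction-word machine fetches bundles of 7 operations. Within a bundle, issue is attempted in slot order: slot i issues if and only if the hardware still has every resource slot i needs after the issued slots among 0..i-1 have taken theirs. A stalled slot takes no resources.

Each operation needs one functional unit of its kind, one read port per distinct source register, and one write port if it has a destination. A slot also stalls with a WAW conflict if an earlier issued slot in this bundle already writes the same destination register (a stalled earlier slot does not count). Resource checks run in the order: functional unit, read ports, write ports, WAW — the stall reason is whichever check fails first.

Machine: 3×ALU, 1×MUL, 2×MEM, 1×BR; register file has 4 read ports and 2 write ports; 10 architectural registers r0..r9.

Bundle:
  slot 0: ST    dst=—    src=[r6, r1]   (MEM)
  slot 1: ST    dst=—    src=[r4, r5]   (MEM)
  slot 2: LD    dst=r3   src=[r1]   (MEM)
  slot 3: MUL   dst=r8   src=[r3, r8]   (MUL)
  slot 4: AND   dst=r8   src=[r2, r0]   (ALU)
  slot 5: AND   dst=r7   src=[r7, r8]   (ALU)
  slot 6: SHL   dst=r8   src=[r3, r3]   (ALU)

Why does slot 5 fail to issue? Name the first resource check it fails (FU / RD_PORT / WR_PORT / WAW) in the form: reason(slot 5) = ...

reason(slot 5) = RD_PORT

(0) want 1×MEM +2rd +0wr — yes → AL3|MU1|ME1|BR1|rd2|wr2
(1) want 1×MEM +2rd +0wr — yes → AL3|MU1|ME0|BR1|rd0|wr2
(2) want 1×MEM +1rd +1wr — FU → AL3|MU1|ME0|BR1|rd0|wr2
(3) want 1×MUL +2rd +1wr — RD_PORT → AL3|MU1|ME0|BR1|rd0|wr2
(4) want 1×ALU +2rd +1wr — RD_PORT → AL3|MU1|ME0|BR1|rd0|wr2
(5) want 1×ALU +2rd +1wr — RD_PORT → AL3|MU1|ME0|BR1|rd0|wr2
(6) want 1×ALU +1rd +1wr — RD_PORT → AL3|MU1|ME0|BR1|rd0|wr2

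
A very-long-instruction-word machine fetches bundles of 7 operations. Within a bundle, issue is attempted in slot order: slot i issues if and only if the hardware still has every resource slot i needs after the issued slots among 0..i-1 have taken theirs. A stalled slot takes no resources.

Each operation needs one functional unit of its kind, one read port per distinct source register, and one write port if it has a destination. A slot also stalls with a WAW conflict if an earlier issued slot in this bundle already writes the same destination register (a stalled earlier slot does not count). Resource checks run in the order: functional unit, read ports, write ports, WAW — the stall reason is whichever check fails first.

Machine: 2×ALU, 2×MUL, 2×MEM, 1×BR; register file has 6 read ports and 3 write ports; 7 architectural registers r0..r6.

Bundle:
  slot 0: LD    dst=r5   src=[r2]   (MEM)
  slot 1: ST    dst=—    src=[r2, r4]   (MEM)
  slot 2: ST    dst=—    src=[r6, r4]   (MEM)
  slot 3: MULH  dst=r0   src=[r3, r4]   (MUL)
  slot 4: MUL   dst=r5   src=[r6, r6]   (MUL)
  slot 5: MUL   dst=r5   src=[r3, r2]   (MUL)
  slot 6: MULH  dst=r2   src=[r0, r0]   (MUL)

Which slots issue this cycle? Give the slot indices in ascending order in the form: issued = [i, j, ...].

#0 MEM src=r2 dispatched  <A:2 Mu:2 Ld:1 B:1 rd:5 wr:2>
#1 MEM src=r2,r4 dispatched  <A:2 Mu:2 Ld:0 B:1 rd:3 wr:2>
#2 MEM src=r6,r4 held:FU  <A:2 Mu:2 Ld:0 B:1 rd:3 wr:2>
#3 MUL src=r3,r4 dispatched  <A:2 Mu:1 Ld:0 B:1 rd:1 wr:1>
#4 MUL src=r6,r6 held:WAW  <A:2 Mu:1 Ld:0 B:1 rd:1 wr:1>
#5 MUL src=r3,r2 held:RD_PORT  <A:2 Mu:1 Ld:0 B:1 rd:1 wr:1>
#6 MUL src=r0,r0 dispatched  <A:2 Mu:0 Ld:0 B:1 rd:0 wr:0>

issued = [0, 1, 3, 6]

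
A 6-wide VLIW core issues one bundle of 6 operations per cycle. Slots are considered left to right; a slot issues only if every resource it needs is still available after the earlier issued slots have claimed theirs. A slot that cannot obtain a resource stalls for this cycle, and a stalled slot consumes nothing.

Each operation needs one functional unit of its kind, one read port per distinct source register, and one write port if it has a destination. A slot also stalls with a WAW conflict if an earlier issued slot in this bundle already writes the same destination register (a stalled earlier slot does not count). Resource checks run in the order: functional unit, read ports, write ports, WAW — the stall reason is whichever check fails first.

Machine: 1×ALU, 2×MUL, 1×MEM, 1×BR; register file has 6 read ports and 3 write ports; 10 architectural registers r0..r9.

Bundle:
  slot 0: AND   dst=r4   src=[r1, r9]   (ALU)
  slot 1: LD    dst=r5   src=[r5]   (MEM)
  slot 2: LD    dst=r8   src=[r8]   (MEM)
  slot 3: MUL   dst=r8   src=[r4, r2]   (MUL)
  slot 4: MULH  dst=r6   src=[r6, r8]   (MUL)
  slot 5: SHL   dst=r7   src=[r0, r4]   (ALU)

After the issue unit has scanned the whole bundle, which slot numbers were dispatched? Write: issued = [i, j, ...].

issued = [0, 1, 3]

#0 ALU src=r1,r9 dispatched  <A:0 Mu:2 Ld:1 B:1 rd:4 wr:2>
#1 MEM src=r5 dispatched  <A:0 Mu:2 Ld:0 B:1 rd:3 wr:1>
#2 MEM src=r8 held:FU  <A:0 Mu:2 Ld:0 B:1 rd:3 wr:1>
#3 MUL src=r4,r2 dispatched  <A:0 Mu:1 Ld:0 B:1 rd:1 wr:0>
#4 MUL src=r6,r8 held:RD_PORT  <A:0 Mu:1 Ld:0 B:1 rd:1 wr:0>
#5 ALU src=r0,r4 held:FU  <A:0 Mu:1 Ld:0 B:1 rd:1 wr:0>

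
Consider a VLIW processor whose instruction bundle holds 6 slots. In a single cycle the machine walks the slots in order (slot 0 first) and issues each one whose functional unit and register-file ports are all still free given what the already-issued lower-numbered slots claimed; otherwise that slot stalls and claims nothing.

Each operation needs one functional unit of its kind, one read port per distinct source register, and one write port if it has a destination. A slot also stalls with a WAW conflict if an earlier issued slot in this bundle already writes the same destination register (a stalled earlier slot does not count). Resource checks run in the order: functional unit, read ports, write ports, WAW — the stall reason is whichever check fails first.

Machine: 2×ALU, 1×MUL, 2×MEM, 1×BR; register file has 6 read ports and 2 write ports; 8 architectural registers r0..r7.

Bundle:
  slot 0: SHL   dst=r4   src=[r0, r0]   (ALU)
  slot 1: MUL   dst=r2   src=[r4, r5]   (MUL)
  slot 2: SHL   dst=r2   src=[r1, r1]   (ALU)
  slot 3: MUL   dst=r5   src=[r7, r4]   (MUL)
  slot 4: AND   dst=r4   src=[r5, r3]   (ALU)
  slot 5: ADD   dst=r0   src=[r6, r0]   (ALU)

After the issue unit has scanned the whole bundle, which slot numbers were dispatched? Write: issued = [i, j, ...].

[0] ALU needs rd=1 wr=1: ok; after: ALU=1 MUL=1 MEM=2 BR=1, R=5, W=1
[1] MUL needs rd=2 wr=1: ok; after: ALU=1 MUL=0 MEM=2 BR=1, R=3, W=0
[2] ALU needs rd=1 wr=1: WR_PORT; after: ALU=1 MUL=0 MEM=2 BR=1, R=3, W=0
[3] MUL needs rd=2 wr=1: FU; after: ALU=1 MUL=0 MEM=2 BR=1, R=3, W=0
[4] ALU needs rd=2 wr=1: WR_PORT; after: ALU=1 MUL=0 MEM=2 BR=1, R=3, W=0
[5] ALU needs rd=2 wr=1: WR_PORT; after: ALU=1 MUL=0 MEM=2 BR=1, R=3, W=0

issued = [0, 1]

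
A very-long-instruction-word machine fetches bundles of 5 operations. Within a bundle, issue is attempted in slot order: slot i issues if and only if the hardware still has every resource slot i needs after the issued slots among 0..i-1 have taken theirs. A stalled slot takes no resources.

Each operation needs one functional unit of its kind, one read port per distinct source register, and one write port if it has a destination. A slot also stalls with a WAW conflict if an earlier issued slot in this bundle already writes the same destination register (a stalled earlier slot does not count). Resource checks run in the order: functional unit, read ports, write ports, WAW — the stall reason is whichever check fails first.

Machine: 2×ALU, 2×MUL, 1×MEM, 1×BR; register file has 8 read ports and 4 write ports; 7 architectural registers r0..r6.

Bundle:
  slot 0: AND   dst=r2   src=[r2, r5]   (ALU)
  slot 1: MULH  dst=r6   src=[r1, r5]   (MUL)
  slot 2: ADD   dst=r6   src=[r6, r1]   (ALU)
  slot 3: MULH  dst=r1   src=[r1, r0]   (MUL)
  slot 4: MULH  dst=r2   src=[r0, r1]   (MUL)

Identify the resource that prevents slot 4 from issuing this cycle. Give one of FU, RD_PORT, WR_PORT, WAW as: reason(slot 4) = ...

  0. ALU→r2 ⇒ go  {1A/2Mu/1Ld/1B | 6r 3w}
  1. MUL→r6 ⇒ go  {1A/1Mu/1Ld/1B | 4r 2w}
  2. ALU→r6 ⇒ no(WAW)  {1A/1Mu/1Ld/1B | 4r 2w}
  3. MUL→r1 ⇒ go  {1A/0Mu/1Ld/1B | 2r 1w}
  4. MUL→r2 ⇒ no(FU)  {1A/0Mu/1Ld/1B | 2r 1w}

reason(slot 4) = FU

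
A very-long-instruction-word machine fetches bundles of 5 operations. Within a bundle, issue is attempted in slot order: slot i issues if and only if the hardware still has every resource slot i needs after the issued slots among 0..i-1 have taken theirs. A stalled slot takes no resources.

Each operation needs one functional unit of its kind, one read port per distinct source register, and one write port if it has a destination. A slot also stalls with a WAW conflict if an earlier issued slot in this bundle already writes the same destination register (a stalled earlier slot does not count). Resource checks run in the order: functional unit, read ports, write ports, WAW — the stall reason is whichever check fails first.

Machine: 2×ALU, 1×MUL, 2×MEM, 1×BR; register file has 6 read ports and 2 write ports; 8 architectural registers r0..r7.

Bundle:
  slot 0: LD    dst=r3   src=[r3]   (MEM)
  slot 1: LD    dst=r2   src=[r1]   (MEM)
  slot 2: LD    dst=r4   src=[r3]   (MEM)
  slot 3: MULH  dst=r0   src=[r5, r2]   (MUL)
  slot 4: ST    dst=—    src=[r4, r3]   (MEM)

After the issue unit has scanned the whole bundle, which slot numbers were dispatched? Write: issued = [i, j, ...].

(0) want 1×MEM +1rd +1wr — yes → AL2|MU1|ME1|BR1|rd5|wr1
(1) want 1×MEM +1rd +1wr — yes → AL2|MU1|ME0|BR1|rd4|wr0
(2) want 1×MEM +1rd +1wr — FU → AL2|MU1|ME0|BR1|rd4|wr0
(3) want 1×MUL +2rd +1wr — WR_PORT → AL2|MU1|ME0|BR1|rd4|wr0
(4) want 1×MEM +2rd +0wr — FU → AL2|MU1|ME0|BR1|rd4|wr0

issued = [0, 1]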